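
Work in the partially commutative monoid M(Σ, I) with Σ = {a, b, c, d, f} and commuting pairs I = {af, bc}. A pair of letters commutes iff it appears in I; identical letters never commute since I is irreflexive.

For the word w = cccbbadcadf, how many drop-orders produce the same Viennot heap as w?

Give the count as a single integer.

piece 0:c — minimal
piece 1:c rests on {0:c}
piece 2:c rests on {1:c}
piece 3:b — minimal
piece 4:b rests on {3:b}
piece 5:a rests on {2:c, 4:b}
piece 6:d rests on {5:a}
piece 7:c rests on {6:d}
piece 8:a rests on {7:c}
piece 9:d rests on {8:a}
piece 10:f rests on {9:d}
minimal pieces: {0:c, 3:b}
ways to finish when only these pieces remain (= sum over removing one remaining piece with nothing left below it):
  1 left: {10}→1
  2 left: {9,10}→1
  3 left: {8,9,10}→1
  4 left: {7,8,9,10}→1
  5 left: {6,7,8,9,10}→1
  6 left: {5,6,7,8,9,10}→1
  7 left: {2,5,6,7,8,9,10}→1  {4,5,6,7,8,9,10}→1
  8 left: {1,2,5,6,7,8,9,10}→1  {2,4,5,6,7,8,9,10}→2  {3,4,5,6,7,8,9,10}→1
  9 left: {0,1,2,5,6,7,8,9,10}→1  {1,2,4,5,6,7,8,9,10}→3  {2,3,4,5,6,7,8,9,10}→3
  placing 0:c first → 6 extensions
  placing 3:b first → 4 extensions
total linear extensions = 10

10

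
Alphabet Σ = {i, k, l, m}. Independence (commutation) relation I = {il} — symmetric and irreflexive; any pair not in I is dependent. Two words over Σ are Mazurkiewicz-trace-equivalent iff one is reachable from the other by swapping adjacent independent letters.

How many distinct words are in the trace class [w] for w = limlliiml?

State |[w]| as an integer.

0(l) covers ∅
1(i) covers ∅
2(m) covers 0:l, 1:i
3(l) covers 2:m
4(l) covers 3:l
5(i) covers 2:m
6(i) covers 5:i
7(m) covers 4:l, 6:i
8(l) covers 7:m
floor of heap: 0:l, 1:i
completions by unplaced set U, small U first (add the entries for U minus each lowest piece of U):
  |U|=1: {8}:1
  |U|=2: {7,8}:1
  |U|=3: {4,7,8}:1  {6,7,8}:1
  |U|=4: {3,4,7,8}:1  {4,6,7,8}:2  {5,6,7,8}:1
  |U|=5: {3,4,6,7,8}:3  {4,5,6,7,8}:3
  |U|=6: {3,4,5,6,7,8}:6
  |U|=7: {2,3,4,5,6,7,8}:6
  start at 0(l): 6
  start at 1(i): 6
sum over floor = 12

12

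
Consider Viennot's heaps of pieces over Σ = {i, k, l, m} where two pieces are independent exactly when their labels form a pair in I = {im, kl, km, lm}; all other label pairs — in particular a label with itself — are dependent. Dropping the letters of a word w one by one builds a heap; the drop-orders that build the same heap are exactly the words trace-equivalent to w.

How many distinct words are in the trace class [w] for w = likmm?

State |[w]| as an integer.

10

piece 0:l — minimal
piece 1:i rests on {0:l}
piece 2:k rests on {1:i}
piece 3:m — minimal
piece 4:m rests on {3:m}
minimal pieces: {0:l, 3:m}
ways to finish when only these pieces remain (= sum over removing one remaining piece with nothing left below it):
  1 left: {2}→1  {4}→1
  2 left: {1,2}→1  {2,4}→2  {3,4}→1
  3 left: {0,1,2}→1  {1,2,4}→3  {2,3,4}→3
  placing 0:l first → 6 extensions
  placing 3:m first → 4 extensions
total linear extensions = 10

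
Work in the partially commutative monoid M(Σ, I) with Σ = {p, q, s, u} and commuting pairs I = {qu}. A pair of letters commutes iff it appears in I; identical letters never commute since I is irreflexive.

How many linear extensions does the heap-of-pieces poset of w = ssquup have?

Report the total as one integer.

0(s) covers ∅
1(s) covers 0:s
2(q) covers 1:s
3(u) covers 1:s
4(u) covers 3:u
5(p) covers 2:q, 4:u
floor of heap: 0:s
completions by unplaced set U, small U first (add the entries for U minus each lowest piece of U):
  |U|=1: {5}:1
  |U|=2: {2,5}:1  {4,5}:1
  |U|=3: {2,4,5}:2  {3,4,5}:1
  |U|=4: {2,3,4,5}:3
  start at 0(s): 3

3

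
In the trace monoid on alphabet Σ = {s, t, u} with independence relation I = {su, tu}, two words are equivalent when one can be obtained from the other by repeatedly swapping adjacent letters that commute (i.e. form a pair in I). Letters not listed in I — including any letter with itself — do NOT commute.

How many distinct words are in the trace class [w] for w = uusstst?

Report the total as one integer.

piece 0:u — minimal
piece 1:u rests on {0:u}
piece 2:s — minimal
piece 3:s rests on {2:s}
piece 4:t rests on {3:s}
piece 5:s rests on {4:t}
piece 6:t rests on {5:s}
minimal pieces: {0:u, 2:s}
ways to finish when only these pieces remain (= sum over removing one remaining piece with nothing left below it):
  1 left: {1}→1  {6}→1
  2 left: {0,1}→1  {1,6}→2  {5,6}→1
  3 left: {0,1,6}→3  {1,5,6}→3  {4,5,6}→1
  4 left: {0,1,5,6}→6  {1,4,5,6}→4  {3,4,5,6}→1
  5 left: {0,1,4,5,6}→10  {1,3,4,5,6}→5  {2,3,4,5,6}→1
  placing 0:u first → 6 extensions
  placing 2:s first → 15 extensions
total linear extensions = 21

21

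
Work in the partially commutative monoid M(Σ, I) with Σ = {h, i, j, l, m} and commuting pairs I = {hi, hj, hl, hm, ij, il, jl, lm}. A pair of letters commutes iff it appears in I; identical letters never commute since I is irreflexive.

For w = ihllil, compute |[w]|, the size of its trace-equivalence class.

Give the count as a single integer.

60

0(i) covers ∅
1(h) covers ∅
2(l) covers ∅
3(l) covers 2:l
4(i) covers 0:i
5(l) covers 3:l
floor of heap: 0:i, 1:h, 2:l
completions by unplaced set U, small U first (add the entries for U minus each lowest piece of U):
  |U|=1: {1}:1  {4}:1  {5}:1
  |U|=2: {0,4}:1  {1,4}:2  {1,5}:2  {3,5}:1  {4,5}:2
  |U|=3: {0,1,4}:3  {0,4,5}:3  {1,3,5}:3  {1,4,5}:6  {2,3,5}:1  {3,4,5}:3
  |U|=4: {0,1,4,5}:12  {0,3,4,5}:6  {1,2,3,5}:4  {1,3,4,5}:12  {2,3,4,5}:4
  start at 0(i): 20
  start at 1(h): 10
  start at 2(l): 30
sum over floor = 60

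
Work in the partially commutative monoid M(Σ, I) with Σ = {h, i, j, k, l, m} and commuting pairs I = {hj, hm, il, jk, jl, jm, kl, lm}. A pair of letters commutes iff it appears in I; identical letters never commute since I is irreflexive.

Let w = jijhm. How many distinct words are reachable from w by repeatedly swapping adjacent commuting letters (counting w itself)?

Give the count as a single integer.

6

0(j) covers ∅
1(i) covers 0:j
2(j) covers 1:i
3(h) covers 1:i
4(m) covers 1:i
floor of heap: 0:j
completions by unplaced set U, small U first (add the entries for U minus each lowest piece of U):
  |U|=1: {2}:1  {3}:1  {4}:1
  |U|=2: {2,3}:2  {2,4}:2  {3,4}:2
  |U|=3: {2,3,4}:6
  start at 0(j): 6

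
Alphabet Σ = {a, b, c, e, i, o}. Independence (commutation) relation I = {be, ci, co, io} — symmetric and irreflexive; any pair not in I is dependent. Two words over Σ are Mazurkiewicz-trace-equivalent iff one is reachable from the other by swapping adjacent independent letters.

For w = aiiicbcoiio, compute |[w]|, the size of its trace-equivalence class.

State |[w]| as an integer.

120

0(a) covers ∅
1(i) covers 0:a
2(i) covers 1:i
3(i) covers 2:i
4(c) covers 0:a
5(b) covers 3:i, 4:c
6(c) covers 5:b
7(o) covers 5:b
8(i) covers 5:b
9(i) covers 8:i
10(o) covers 7:o
floor of heap: 0:a
completions by unplaced set U, small U first (add the entries for U minus each lowest piece of U):
  |U|=1: {6}:1  {9}:1  {10}:1
  |U|=2: {6,9}:2  {6,10}:2  {7,10}:1  {8,9}:1  {9,10}:2
  |U|=3: {6,7,10}:3  {6,8,9}:3  {6,9,10}:6  {7,9,10}:3  {8,9,10}:3
  |U|=4: {6,7,9,10}:12  {6,8,9,10}:12  {7,8,9,10}:6
  |U|=5: {6,7,8,9,10}:30
  |U|=6: {5,6,7,8,9,10}:30
  |U|=7: {3,5,6,7,8,9,10}:30  {4,5,6,7,8,9,10}:30
  |U|=8: {2,3,5,6,7,8,9,10}:30  {3,4,5,6,7,8,9,10}:60
  |U|=9: {1,2,3,5,6,7,8,9,10}:30  {2,3,4,5,6,7,8,9,10}:90
  start at 0(a): 120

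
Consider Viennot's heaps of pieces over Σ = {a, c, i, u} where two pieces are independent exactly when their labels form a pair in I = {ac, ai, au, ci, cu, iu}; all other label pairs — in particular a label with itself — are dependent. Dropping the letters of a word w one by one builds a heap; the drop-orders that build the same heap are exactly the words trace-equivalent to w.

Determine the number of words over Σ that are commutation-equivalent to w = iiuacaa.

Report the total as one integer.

0(i) covers ∅
1(i) covers 0:i
2(u) covers ∅
3(a) covers ∅
4(c) covers ∅
5(a) covers 3:a
6(a) covers 5:a
floor of heap: 0:i, 2:u, 3:a, 4:c
completions by unplaced set U, small U first (add the entries for U minus each lowest piece of U):
  |U|=1: {1}:1  {2}:1  {4}:1  {6}:1
  |U|=2: {0,1}:1  {1,2}:2  {1,4}:2  {1,6}:2  {2,4}:2  {2,6}:2  {4,6}:2  {5,6}:1
  |U|=3: {0,1,2}:3  {0,1,4}:3  {0,1,6}:3  {1,2,4}:6  {1,2,6}:6  {1,4,6}:6  {1,5,6}:3  {2,4,6}:6  {2,5,6}:3  {3,5,6}:1  {4,5,6}:3
  |U|=4: {0,1,2,4}:12  {0,1,2,6}:12  {0,1,4,6}:12  {0,1,5,6}:6  {1,2,4,6}:24  {1,2,5,6}:12  {1,3,5,6}:4  {1,4,5,6}:12  {2,3,5,6}:4  {2,4,5,6}:12  {3,4,5,6}:4
  |U|=5: {0,1,2,4,6}:60  {0,1,2,5,6}:30  {0,1,3,5,6}:10  {0,1,4,5,6}:30  {1,2,3,5,6}:20  {1,2,4,5,6}:60  {1,3,4,5,6}:20  {2,3,4,5,6}:20
  start at 0(i): 120
  start at 2(u): 60
  start at 3(a): 180
  start at 4(c): 60
sum over floor = 420

420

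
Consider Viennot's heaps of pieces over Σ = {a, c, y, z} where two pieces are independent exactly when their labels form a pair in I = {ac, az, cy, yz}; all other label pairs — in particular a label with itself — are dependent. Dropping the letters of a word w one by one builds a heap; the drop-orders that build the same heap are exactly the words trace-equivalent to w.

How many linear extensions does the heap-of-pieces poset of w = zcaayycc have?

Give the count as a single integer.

0(z) covers ∅
1(c) covers 0:z
2(a) covers ∅
3(a) covers 2:a
4(y) covers 3:a
5(y) covers 4:y
6(c) covers 1:c
7(c) covers 6:c
floor of heap: 0:z, 2:a
completions by unplaced set U, small U first (add the entries for U minus each lowest piece of U):
  |U|=1: {5}:1  {7}:1
  |U|=2: {4,5}:1  {5,7}:2  {6,7}:1
  |U|=3: {1,6,7}:1  {3,4,5}:1  {4,5,7}:3  {5,6,7}:3
  |U|=4: {0,1,6,7}:1  {1,5,6,7}:4  {2,3,4,5}:1  {3,4,5,7}:4  {4,5,6,7}:6
  |U|=5: {0,1,5,6,7}:5  {1,4,5,6,7}:10  {2,3,4,5,7}:5  {3,4,5,6,7}:10
  |U|=6: {0,1,4,5,6,7}:15  {1,3,4,5,6,7}:20  {2,3,4,5,6,7}:15
  start at 0(z): 35
  start at 2(a): 35
sum over floor = 70

70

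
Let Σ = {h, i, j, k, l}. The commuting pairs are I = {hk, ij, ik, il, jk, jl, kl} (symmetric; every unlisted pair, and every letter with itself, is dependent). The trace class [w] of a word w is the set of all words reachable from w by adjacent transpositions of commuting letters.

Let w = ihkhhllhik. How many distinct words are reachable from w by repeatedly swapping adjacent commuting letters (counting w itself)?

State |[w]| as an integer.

drop 0:i onto floor
drop 1:h onto {0:i}
drop 2:k onto floor
drop 3:h onto {1:h}
drop 4:h onto {3:h}
drop 5:l onto {4:h}
drop 6:l onto {5:l}
drop 7:h onto {6:l}
drop 8:i onto {7:h}
drop 9:k onto {2:k}
ground layer = {0:i, 2:k}
drop-orders for the pieces not yet dropped (sum over which currently-grounded one goes next):
  1 to go: {8} 1  {9} 1
  2 to go: {2,9} 1  {7,8} 1  {8,9} 2
  3 to go: {2,8,9} 3  {6,7,8} 1  {7,8,9} 3
  4 to go: {2,7,8,9} 6  {5,6,7,8} 1  {6,7,8,9} 4
  5 to go: {2,6,7,8,9} 10  {4,5,6,7,8} 1  {5,6,7,8,9} 5
  6 to go: {2,5,6,7,8,9} 15  {3,4,5,6,7,8} 1  {4,5,6,7,8,9} 6
  7 to go: {1,3,4,5,6,7,8} 1  {2,4,5,6,7,8,9} 21  {3,4,5,6,7,8,9} 7
  8 to go: {0,1,3,4,5,6,7,8} 1  {1,3,4,5,6,7,8,9} 8  {2,3,4,5,6,7,8,9} 28
  if 0:i drops first: 36 orders
  if 2:k drops first: 9 orders
heap linearizations: 45

45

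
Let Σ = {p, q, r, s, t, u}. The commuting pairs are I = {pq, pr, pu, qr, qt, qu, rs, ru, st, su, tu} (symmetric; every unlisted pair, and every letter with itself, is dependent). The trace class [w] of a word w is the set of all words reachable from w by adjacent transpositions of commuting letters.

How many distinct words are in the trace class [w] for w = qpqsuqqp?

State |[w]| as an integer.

72

#0=q has no predecessor
#1=p has no predecessor
#2=q depends on [0:q]
#3=s depends on [1:p, 2:q]
#4=u has no predecessor
#5=q depends on [3:s]
#6=q depends on [5:q]
#7=p depends on [3:s]
sources: [0:q, 1:p, 4:u]
N(rest) = Σ N(rest − s) over sources s of rest; N(one piece) = 1:
  size 1 → [4]=1  [6]=1  [7]=1
  size 2 → [4,6]=2  [4,7]=2  [5,6]=1  [6,7]=2
  size 3 → [4,5,6]=3  [4,6,7]=6  [5,6,7]=3
  size 4 → [3,5,6,7]=3  [4,5,6,7]=12
  size 5 → [1,3,5,6,7]=3  [2,3,5,6,7]=3  [3,4,5,6,7]=15
  size 6 → [0,2,3,5,6,7]=3  [1,2,3,5,6,7]=6  [1,3,4,5,6,7]=18  [2,3,4,5,6,7]=18
  first=0(q) contributes 42
  first=1(p) contributes 21
  first=4(u) contributes 9
|[w]| = 72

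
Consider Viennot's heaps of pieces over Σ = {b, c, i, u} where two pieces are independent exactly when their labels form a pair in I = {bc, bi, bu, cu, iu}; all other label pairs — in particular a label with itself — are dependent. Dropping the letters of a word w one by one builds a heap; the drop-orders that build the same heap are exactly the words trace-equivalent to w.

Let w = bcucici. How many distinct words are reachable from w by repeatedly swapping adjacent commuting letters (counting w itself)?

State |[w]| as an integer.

piece 0:b — minimal
piece 1:c — minimal
piece 2:u — minimal
piece 3:c rests on {1:c}
piece 4:i rests on {3:c}
piece 5:c rests on {4:i}
piece 6:i rests on {5:c}
minimal pieces: {0:b, 1:c, 2:u}
ways to finish when only these pieces remain (= sum over removing one remaining piece with nothing left below it):
  1 left: {0}→1  {2}→1  {6}→1
  2 left: {0,2}→2  {0,6}→2  {2,6}→2  {5,6}→1
  3 left: {0,2,6}→6  {0,5,6}→3  {2,5,6}→3  {4,5,6}→1
  4 left: {0,2,5,6}→12  {0,4,5,6}→4  {2,4,5,6}→4  {3,4,5,6}→1
  5 left: {0,2,4,5,6}→20  {0,3,4,5,6}→5  {1,3,4,5,6}→1  {2,3,4,5,6}→5
  placing 0:b first → 6 extensions
  placing 1:c first → 30 extensions
  placing 2:u first → 6 extensions
total linear extensions = 42

42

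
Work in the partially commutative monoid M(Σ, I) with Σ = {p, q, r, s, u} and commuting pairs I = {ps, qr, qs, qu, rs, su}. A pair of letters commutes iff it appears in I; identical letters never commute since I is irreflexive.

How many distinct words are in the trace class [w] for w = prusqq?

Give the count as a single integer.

36

piece 0:p — minimal
piece 1:r rests on {0:p}
piece 2:u rests on {1:r}
piece 3:s — minimal
piece 4:q rests on {0:p}
piece 5:q rests on {4:q}
minimal pieces: {0:p, 3:s}
ways to finish when only these pieces remain (= sum over removing one remaining piece with nothing left below it):
  1 left: {2}→1  {3}→1  {5}→1
  2 left: {1,2}→1  {2,3}→2  {2,5}→2  {3,5}→2  {4,5}→1
  3 left: {1,2,3}→3  {1,2,5}→3  {2,3,5}→6  {2,4,5}→3  {3,4,5}→3
  4 left: {1,2,3,5}→12  {1,2,4,5}→6  {2,3,4,5}→12
  placing 0:p first → 30 extensions
  placing 3:s first → 6 extensions
total linear extensions = 36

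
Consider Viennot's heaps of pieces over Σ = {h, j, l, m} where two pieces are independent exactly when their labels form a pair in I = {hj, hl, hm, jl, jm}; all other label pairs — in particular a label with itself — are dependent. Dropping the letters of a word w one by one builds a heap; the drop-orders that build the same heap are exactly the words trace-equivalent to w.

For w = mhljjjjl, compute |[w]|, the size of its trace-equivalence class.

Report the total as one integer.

280

0(m) covers ∅
1(h) covers ∅
2(l) covers 0:m
3(j) covers ∅
4(j) covers 3:j
5(j) covers 4:j
6(j) covers 5:j
7(l) covers 2:l
floor of heap: 0:m, 1:h, 3:j
completions by unplaced set U, small U first (add the entries for U minus each lowest piece of U):
  |U|=1: {1}:1  {6}:1  {7}:1
  |U|=2: {1,6}:2  {1,7}:2  {2,7}:1  {5,6}:1  {6,7}:2
  |U|=3: {0,2,7}:1  {1,2,7}:3  {1,5,6}:3  {1,6,7}:6  {2,6,7}:3  {4,5,6}:1  {5,6,7}:3
  |U|=4: {0,1,2,7}:4  {0,2,6,7}:4  {1,2,6,7}:12  {1,4,5,6}:4  {1,5,6,7}:12  {2,5,6,7}:6  {3,4,5,6}:1  {4,5,6,7}:4
  |U|=5: {0,1,2,6,7}:20  {0,2,5,6,7}:10  {1,2,5,6,7}:30  {1,3,4,5,6}:5  {1,4,5,6,7}:20  {2,4,5,6,7}:10  {3,4,5,6,7}:5
  |U|=6: {0,1,2,5,6,7}:60  {0,2,4,5,6,7}:20  {1,2,4,5,6,7}:60  {1,3,4,5,6,7}:30  {2,3,4,5,6,7}:15
  start at 0(m): 105
  start at 1(h): 35
  start at 3(j): 140
sum over floor = 280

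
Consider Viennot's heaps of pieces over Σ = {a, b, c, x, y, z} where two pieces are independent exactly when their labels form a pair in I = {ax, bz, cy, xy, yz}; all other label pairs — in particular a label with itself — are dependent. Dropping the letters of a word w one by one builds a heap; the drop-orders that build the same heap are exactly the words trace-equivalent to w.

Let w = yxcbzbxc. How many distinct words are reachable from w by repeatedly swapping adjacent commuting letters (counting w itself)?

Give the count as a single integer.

10

#0=y has no predecessor
#1=x has no predecessor
#2=c depends on [1:x]
#3=b depends on [0:y, 2:c]
#4=z depends on [2:c]
#5=b depends on [3:b]
#6=x depends on [4:z, 5:b]
#7=c depends on [6:x]
sources: [0:y, 1:x]
N(rest) = Σ N(rest − s) over sources s of rest; N(one piece) = 1:
  size 1 → [7]=1
  size 2 → [6,7]=1
  size 3 → [4,6,7]=1  [5,6,7]=1
  size 4 → [3,5,6,7]=1  [4,5,6,7]=2
  size 5 → [0,3,5,6,7]=1  [3,4,5,6,7]=3
  size 6 → [0,3,4,5,6,7]=4  [2,3,4,5,6,7]=3
  first=0(y) contributes 3
  first=1(x) contributes 7
|[w]| = 10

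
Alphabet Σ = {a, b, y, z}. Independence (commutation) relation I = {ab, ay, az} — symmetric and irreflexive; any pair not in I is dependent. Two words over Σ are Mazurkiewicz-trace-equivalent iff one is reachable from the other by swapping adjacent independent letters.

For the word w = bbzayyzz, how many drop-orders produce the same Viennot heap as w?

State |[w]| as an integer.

8

0(b) covers ∅
1(b) covers 0:b
2(z) covers 1:b
3(a) covers ∅
4(y) covers 2:z
5(y) covers 4:y
6(z) covers 5:y
7(z) covers 6:z
floor of heap: 0:b, 3:a
completions by unplaced set U, small U first (add the entries for U minus each lowest piece of U):
  |U|=1: {3}:1  {7}:1
  |U|=2: {3,7}:2  {6,7}:1
  |U|=3: {3,6,7}:3  {5,6,7}:1
  |U|=4: {3,5,6,7}:4  {4,5,6,7}:1
  |U|=5: {2,4,5,6,7}:1  {3,4,5,6,7}:5
  |U|=6: {1,2,4,5,6,7}:1  {2,3,4,5,6,7}:6
  start at 0(b): 7
  start at 3(a): 1
sum over floor = 8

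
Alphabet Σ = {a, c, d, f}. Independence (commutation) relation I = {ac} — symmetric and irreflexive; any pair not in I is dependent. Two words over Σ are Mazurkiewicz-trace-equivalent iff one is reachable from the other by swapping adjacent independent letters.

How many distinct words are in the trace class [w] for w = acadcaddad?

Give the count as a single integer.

#0=a has no predecessor
#1=c has no predecessor
#2=a depends on [0:a]
#3=d depends on [1:c, 2:a]
#4=c depends on [3:d]
#5=a depends on [3:d]
#6=d depends on [4:c, 5:a]
#7=d depends on [6:d]
#8=a depends on [7:d]
#9=d depends on [8:a]
sources: [0:a, 1:c]
N(rest) = Σ N(rest − s) over sources s of rest; N(one piece) = 1:
  size 1 → [9]=1
  size 2 → [8,9]=1
  size 3 → [7,8,9]=1
  size 4 → [6,7,8,9]=1
  size 5 → [4,6,7,8,9]=1  [5,6,7,8,9]=1
  size 6 → [4,5,6,7,8,9]=2
  size 7 → [3,4,5,6,7,8,9]=2
  size 8 → [1,3,4,5,6,7,8,9]=2  [2,3,4,5,6,7,8,9]=2
  first=0(a) contributes 4
  first=1(c) contributes 2
|[w]| = 6

6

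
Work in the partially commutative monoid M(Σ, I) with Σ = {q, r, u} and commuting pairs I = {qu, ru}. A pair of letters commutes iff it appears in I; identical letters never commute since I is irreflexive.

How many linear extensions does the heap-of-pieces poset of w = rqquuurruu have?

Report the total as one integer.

drop 0:r onto floor
drop 1:q onto {0:r}
drop 2:q onto {1:q}
drop 3:u onto floor
drop 4:u onto {3:u}
drop 5:u onto {4:u}
drop 6:r onto {2:q}
drop 7:r onto {6:r}
drop 8:u onto {5:u}
drop 9:u onto {8:u}
ground layer = {0:r, 3:u}
drop-orders for the pieces not yet dropped (sum over which currently-grounded one goes next):
  1 to go: {7} 1  {9} 1
  2 to go: {6,7} 1  {7,9} 2  {8,9} 1
  3 to go: {2,6,7} 1  {5,8,9} 1  {6,7,9} 3  {7,8,9} 3
  4 to go: {1,2,6,7} 1  {2,6,7,9} 4  {4,5,8,9} 1  {5,7,8,9} 4  {6,7,8,9} 6
  5 to go: {0,1,2,6,7} 1  {1,2,6,7,9} 5  {2,6,7,8,9} 10  {3,4,5,8,9} 1  {4,5,7,8,9} 5  {5,6,7,8,9} 10
  6 to go: {0,1,2,6,7,9} 6  {1,2,6,7,8,9} 15  {2,5,6,7,8,9} 20  {3,4,5,7,8,9} 6  {4,5,6,7,8,9} 15
  7 to go: {0,1,2,6,7,8,9} 21  {1,2,5,6,7,8,9} 35  {2,4,5,6,7,8,9} 35  {3,4,5,6,7,8,9} 21
  8 to go: {0,1,2,5,6,7,8,9} 56  {1,2,4,5,6,7,8,9} 70  {2,3,4,5,6,7,8,9} 56
  if 0:r drops first: 126 orders
  if 3:u drops first: 126 orders
heap linearizations: 252

252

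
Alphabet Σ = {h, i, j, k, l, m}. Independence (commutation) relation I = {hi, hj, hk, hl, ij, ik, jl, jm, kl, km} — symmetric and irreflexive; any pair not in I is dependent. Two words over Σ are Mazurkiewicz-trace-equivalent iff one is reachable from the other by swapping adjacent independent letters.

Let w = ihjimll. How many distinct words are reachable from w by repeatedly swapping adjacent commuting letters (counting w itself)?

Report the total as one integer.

21

#0=i has no predecessor
#1=h has no predecessor
#2=j has no predecessor
#3=i depends on [0:i]
#4=m depends on [1:h, 3:i]
#5=l depends on [4:m]
#6=l depends on [5:l]
sources: [0:i, 1:h, 2:j]
N(rest) = Σ N(rest − s) over sources s of rest; N(one piece) = 1:
  size 1 → [2]=1  [6]=1
  size 2 → [2,6]=2  [5,6]=1
  size 3 → [2,5,6]=3  [4,5,6]=1
  size 4 → [1,4,5,6]=1  [2,4,5,6]=4  [3,4,5,6]=1
  size 5 → [0,3,4,5,6]=1  [1,2,4,5,6]=5  [1,3,4,5,6]=2  [2,3,4,5,6]=5
  first=0(i) contributes 12
  first=1(h) contributes 6
  first=2(j) contributes 3
|[w]| = 21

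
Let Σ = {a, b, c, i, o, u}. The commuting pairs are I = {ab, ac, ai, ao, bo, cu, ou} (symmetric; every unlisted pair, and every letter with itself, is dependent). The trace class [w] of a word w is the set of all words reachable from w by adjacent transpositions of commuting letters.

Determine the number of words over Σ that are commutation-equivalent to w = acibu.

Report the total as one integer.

4

piece 0:a — minimal
piece 1:c — minimal
piece 2:i rests on {1:c}
piece 3:b rests on {2:i}
piece 4:u rests on {0:a, 3:b}
minimal pieces: {0:a, 1:c}
ways to finish when only these pieces remain (= sum over removing one remaining piece with nothing left below it):
  1 left: {4}→1
  2 left: {0,4}→1  {3,4}→1
  3 left: {0,3,4}→2  {2,3,4}→1
  placing 0:a first → 1 extensions
  placing 1:c first → 3 extensions
total linear extensions = 4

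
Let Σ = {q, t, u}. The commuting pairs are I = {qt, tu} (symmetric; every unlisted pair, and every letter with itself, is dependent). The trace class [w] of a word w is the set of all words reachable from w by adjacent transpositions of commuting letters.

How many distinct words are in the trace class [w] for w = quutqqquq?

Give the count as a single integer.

0(q) covers ∅
1(u) covers 0:q
2(u) covers 1:u
3(t) covers ∅
4(q) covers 2:u
5(q) covers 4:q
6(q) covers 5:q
7(u) covers 6:q
8(q) covers 7:u
floor of heap: 0:q, 3:t
completions by unplaced set U, small U first (add the entries for U minus each lowest piece of U):
  |U|=1: {3}:1  {8}:1
  |U|=2: {3,8}:2  {7,8}:1
  |U|=3: {3,7,8}:3  {6,7,8}:1
  |U|=4: {3,6,7,8}:4  {5,6,7,8}:1
  |U|=5: {3,5,6,7,8}:5  {4,5,6,7,8}:1
  |U|=6: {2,4,5,6,7,8}:1  {3,4,5,6,7,8}:6
  |U|=7: {1,2,4,5,6,7,8}:1  {2,3,4,5,6,7,8}:7
  start at 0(q): 8
  start at 3(t): 1
sum over floor = 9

9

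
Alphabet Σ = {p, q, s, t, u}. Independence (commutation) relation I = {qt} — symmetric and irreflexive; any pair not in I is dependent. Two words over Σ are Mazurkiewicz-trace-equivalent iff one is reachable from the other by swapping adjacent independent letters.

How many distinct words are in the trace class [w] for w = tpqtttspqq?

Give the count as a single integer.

0(t) covers ∅
1(p) covers 0:t
2(q) covers 1:p
3(t) covers 1:p
4(t) covers 3:t
5(t) covers 4:t
6(s) covers 2:q, 5:t
7(p) covers 6:s
8(q) covers 7:p
9(q) covers 8:q
floor of heap: 0:t
completions by unplaced set U, small U first (add the entries for U minus each lowest piece of U):
  |U|=1: {9}:1
  |U|=2: {8,9}:1
  |U|=3: {7,8,9}:1
  |U|=4: {6,7,8,9}:1
  |U|=5: {2,6,7,8,9}:1  {5,6,7,8,9}:1
  |U|=6: {2,5,6,7,8,9}:2  {4,5,6,7,8,9}:1
  |U|=7: {2,4,5,6,7,8,9}:3  {3,4,5,6,7,8,9}:1
  |U|=8: {2,3,4,5,6,7,8,9}:4
  start at 0(t): 4

4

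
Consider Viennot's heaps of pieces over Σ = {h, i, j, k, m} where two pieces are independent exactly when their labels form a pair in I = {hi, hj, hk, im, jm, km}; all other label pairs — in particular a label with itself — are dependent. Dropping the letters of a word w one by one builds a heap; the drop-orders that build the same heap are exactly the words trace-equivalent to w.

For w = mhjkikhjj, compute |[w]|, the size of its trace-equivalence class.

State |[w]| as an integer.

84

#0=m has no predecessor
#1=h depends on [0:m]
#2=j has no predecessor
#3=k depends on [2:j]
#4=i depends on [3:k]
#5=k depends on [4:i]
#6=h depends on [1:h]
#7=j depends on [5:k]
#8=j depends on [7:j]
sources: [0:m, 2:j]
N(rest) = Σ N(rest − s) over sources s of rest; N(one piece) = 1:
  size 1 → [6]=1  [8]=1
  size 2 → [1,6]=1  [6,8]=2  [7,8]=1
  size 3 → [0,1,6]=1  [1,6,8]=3  [5,7,8]=1  [6,7,8]=3
  size 4 → [0,1,6,8]=4  [1,6,7,8]=6  [4,5,7,8]=1  [5,6,7,8]=4
  size 5 → [0,1,6,7,8]=10  [1,5,6,7,8]=10  [3,4,5,7,8]=1  [4,5,6,7,8]=5
  size 6 → [0,1,5,6,7,8]=20  [1,4,5,6,7,8]=15  [2,3,4,5,7,8]=1  [3,4,5,6,7,8]=6
  size 7 → [0,1,4,5,6,7,8]=35  [1,3,4,5,6,7,8]=21  [2,3,4,5,6,7,8]=7
  first=0(m) contributes 28
  first=2(j) contributes 56
|[w]| = 84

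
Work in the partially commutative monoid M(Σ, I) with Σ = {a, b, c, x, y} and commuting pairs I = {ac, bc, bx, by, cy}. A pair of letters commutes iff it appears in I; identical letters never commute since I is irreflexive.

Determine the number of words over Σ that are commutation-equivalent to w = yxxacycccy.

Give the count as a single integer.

0(y) covers ∅
1(x) covers 0:y
2(x) covers 1:x
3(a) covers 2:x
4(c) covers 2:x
5(y) covers 3:a
6(c) covers 4:c
7(c) covers 6:c
8(c) covers 7:c
9(y) covers 5:y
floor of heap: 0:y
completions by unplaced set U, small U first (add the entries for U minus each lowest piece of U):
  |U|=1: {8}:1  {9}:1
  |U|=2: {5,9}:1  {7,8}:1  {8,9}:2
  |U|=3: {3,5,9}:1  {5,8,9}:3  {6,7,8}:1  {7,8,9}:3
  |U|=4: {3,5,8,9}:4  {4,6,7,8}:1  {5,7,8,9}:6  {6,7,8,9}:4
  |U|=5: {3,5,7,8,9}:10  {4,6,7,8,9}:5  {5,6,7,8,9}:10
  |U|=6: {3,5,6,7,8,9}:20  {4,5,6,7,8,9}:15
  |U|=7: {3,4,5,6,7,8,9}:35
  |U|=8: {2,3,4,5,6,7,8,9}:35
  start at 0(y): 35

35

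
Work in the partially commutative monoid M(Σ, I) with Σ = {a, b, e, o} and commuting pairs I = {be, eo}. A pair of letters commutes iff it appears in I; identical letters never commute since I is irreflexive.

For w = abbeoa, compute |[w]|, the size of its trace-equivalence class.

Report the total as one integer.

4

#0=a has no predecessor
#1=b depends on [0:a]
#2=b depends on [1:b]
#3=e depends on [0:a]
#4=o depends on [2:b]
#5=a depends on [3:e, 4:o]
sources: [0:a]
N(rest) = Σ N(rest − s) over sources s of rest; N(one piece) = 1:
  size 1 → [5]=1
  size 2 → [3,5]=1  [4,5]=1
  size 3 → [2,4,5]=1  [3,4,5]=2
  size 4 → [1,2,4,5]=1  [2,3,4,5]=3
  first=0(a) contributes 4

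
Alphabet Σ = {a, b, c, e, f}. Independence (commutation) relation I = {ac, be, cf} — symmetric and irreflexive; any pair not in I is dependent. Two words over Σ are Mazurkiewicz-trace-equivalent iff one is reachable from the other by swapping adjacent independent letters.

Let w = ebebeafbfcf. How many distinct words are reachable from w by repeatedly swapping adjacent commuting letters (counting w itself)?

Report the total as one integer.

30

#0=e has no predecessor
#1=b has no predecessor
#2=e depends on [0:e]
#3=b depends on [1:b]
#4=e depends on [2:e]
#5=a depends on [3:b, 4:e]
#6=f depends on [5:a]
#7=b depends on [6:f]
#8=f depends on [7:b]
#9=c depends on [7:b]
#10=f depends on [8:f]
sources: [0:e, 1:b]
N(rest) = Σ N(rest − s) over sources s of rest; N(one piece) = 1:
  size 1 → [9]=1  [10]=1
  size 2 → [8,10]=1  [9,10]=2
  size 3 → [8,9,10]=3
  size 4 → [7,8,9,10]=3
  size 5 → [6,7,8,9,10]=3
  size 6 → [5,6,7,8,9,10]=3
  size 7 → [3,5,6,7,8,9,10]=3  [4,5,6,7,8,9,10]=3
  size 8 → [1,3,5,6,7,8,9,10]=3  [2,4,5,6,7,8,9,10]=3  [3,4,5,6,7,8,9,10]=6
  size 9 → [0,2,4,5,6,7,8,9,10]=3  [1,3,4,5,6,7,8,9,10]=9  [2,3,4,5,6,7,8,9,10]=9
  first=0(e) contributes 18
  first=1(b) contributes 12
|[w]| = 30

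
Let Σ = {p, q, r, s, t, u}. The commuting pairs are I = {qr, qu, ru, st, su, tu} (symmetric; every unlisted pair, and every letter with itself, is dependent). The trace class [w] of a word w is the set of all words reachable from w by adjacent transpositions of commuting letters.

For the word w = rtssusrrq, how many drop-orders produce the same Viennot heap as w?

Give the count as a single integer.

108

#0=r has no predecessor
#1=t depends on [0:r]
#2=s depends on [0:r]
#3=s depends on [2:s]
#4=u has no predecessor
#5=s depends on [3:s]
#6=r depends on [1:t, 5:s]
#7=r depends on [6:r]
#8=q depends on [1:t, 5:s]
sources: [0:r, 4:u]
N(rest) = Σ N(rest − s) over sources s of rest; N(one piece) = 1:
  size 1 → [4]=1  [7]=1  [8]=1
  size 2 → [4,7]=2  [4,8]=2  [6,7]=1  [7,8]=2
  size 3 → [4,6,7]=3  [4,7,8]=6  [6,7,8]=3
  size 4 → [1,6,7,8]=3  [4,6,7,8]=12  [5,6,7,8]=3
  size 5 → [1,4,6,7,8]=15  [1,5,6,7,8]=6  [3,5,6,7,8]=3  [4,5,6,7,8]=15
  size 6 → [1,3,5,6,7,8]=9  [1,4,5,6,7,8]=36  [2,3,5,6,7,8]=3  [3,4,5,6,7,8]=18
  size 7 → [1,2,3,5,6,7,8]=12  [1,3,4,5,6,7,8]=63  [2,3,4,5,6,7,8]=21
  first=0(r) contributes 96
  first=4(u) contributes 12
|[w]| = 108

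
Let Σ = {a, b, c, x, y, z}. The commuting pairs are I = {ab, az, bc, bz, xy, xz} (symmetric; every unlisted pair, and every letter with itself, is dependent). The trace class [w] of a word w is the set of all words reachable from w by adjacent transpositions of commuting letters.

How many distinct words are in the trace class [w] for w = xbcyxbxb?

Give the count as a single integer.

#0=x has no predecessor
#1=b depends on [0:x]
#2=c depends on [0:x]
#3=y depends on [1:b, 2:c]
#4=x depends on [1:b, 2:c]
#5=b depends on [3:y, 4:x]
#6=x depends on [5:b]
#7=b depends on [6:x]
sources: [0:x]
N(rest) = Σ N(rest − s) over sources s of rest; N(one piece) = 1:
  size 1 → [7]=1
  size 2 → [6,7]=1
  size 3 → [5,6,7]=1
  size 4 → [3,5,6,7]=1  [4,5,6,7]=1
  size 5 → [3,4,5,6,7]=2
  size 6 → [1,3,4,5,6,7]=2  [2,3,4,5,6,7]=2
  first=0(x) contributes 4

4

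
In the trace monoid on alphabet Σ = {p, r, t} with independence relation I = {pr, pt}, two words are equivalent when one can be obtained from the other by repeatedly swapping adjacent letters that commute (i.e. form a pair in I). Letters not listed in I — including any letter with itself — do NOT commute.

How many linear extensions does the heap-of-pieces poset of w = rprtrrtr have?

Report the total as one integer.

drop 0:r onto floor
drop 1:p onto floor
drop 2:r onto {0:r}
drop 3:t onto {2:r}
drop 4:r onto {3:t}
drop 5:r onto {4:r}
drop 6:t onto {5:r}
drop 7:r onto {6:t}
ground layer = {0:r, 1:p}
drop-orders for the pieces not yet dropped (sum over which currently-grounded one goes next):
  1 to go: {1} 1  {7} 1
  2 to go: {1,7} 2  {6,7} 1
  3 to go: {1,6,7} 3  {5,6,7} 1
  4 to go: {1,5,6,7} 4  {4,5,6,7} 1
  5 to go: {1,4,5,6,7} 5  {3,4,5,6,7} 1
  6 to go: {1,3,4,5,6,7} 6  {2,3,4,5,6,7} 1
  if 0:r drops first: 7 orders
  if 1:p drops first: 1 orders
heap linearizations: 8

8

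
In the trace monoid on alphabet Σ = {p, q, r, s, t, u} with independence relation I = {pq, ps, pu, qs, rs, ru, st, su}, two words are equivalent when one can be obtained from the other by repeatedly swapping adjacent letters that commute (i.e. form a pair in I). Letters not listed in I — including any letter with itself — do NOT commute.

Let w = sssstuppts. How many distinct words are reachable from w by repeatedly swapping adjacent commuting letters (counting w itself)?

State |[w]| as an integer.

0(s) covers ∅
1(s) covers 0:s
2(s) covers 1:s
3(s) covers 2:s
4(t) covers ∅
5(u) covers 4:t
6(p) covers 4:t
7(p) covers 6:p
8(t) covers 5:u, 7:p
9(s) covers 3:s
floor of heap: 0:s, 4:t
completions by unplaced set U, small U first (add the entries for U minus each lowest piece of U):
  |U|=1: {8}:1  {9}:1
  |U|=2: {3,9}:1  {5,8}:1  {7,8}:1  {8,9}:2
  |U|=3: {2,3,9}:1  {3,8,9}:3  {5,7,8}:2  {5,8,9}:3  {6,7,8}:1  {7,8,9}:3
  |U|=4: {1,2,3,9}:1  {2,3,8,9}:4  {3,5,8,9}:6  {3,7,8,9}:6  {5,6,7,8}:3  {5,7,8,9}:8  {6,7,8,9}:4
  |U|=5: {0,1,2,3,9}:1  {1,2,3,8,9}:5  {2,3,5,8,9}:10  {2,3,7,8,9}:10  {3,5,7,8,9}:20  {3,6,7,8,9}:10  {4,5,6,7,8}:3  {5,6,7,8,9}:15
  |U|=6: {0,1,2,3,8,9}:6  {1,2,3,5,8,9}:15  {1,2,3,7,8,9}:15  {2,3,5,7,8,9}:40  {2,3,6,7,8,9}:20  {3,5,6,7,8,9}:45  {4,5,6,7,8,9}:18
  |U|=7: {0,1,2,3,5,8,9}:21  {0,1,2,3,7,8,9}:21  {1,2,3,5,7,8,9}:70  {1,2,3,6,7,8,9}:35  {2,3,5,6,7,8,9}:105  {3,4,5,6,7,8,9}:63
  |U|=8: {0,1,2,3,5,7,8,9}:112  {0,1,2,3,6,7,8,9}:56  {1,2,3,5,6,7,8,9}:210  {2,3,4,5,6,7,8,9}:168
  start at 0(s): 378
  start at 4(t): 378
sum over floor = 756

756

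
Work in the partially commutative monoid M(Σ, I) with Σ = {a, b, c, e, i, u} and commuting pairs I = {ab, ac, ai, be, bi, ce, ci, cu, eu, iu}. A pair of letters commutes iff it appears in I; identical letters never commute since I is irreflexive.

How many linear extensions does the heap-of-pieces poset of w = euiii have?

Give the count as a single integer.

5

piece 0:e — minimal
piece 1:u — minimal
piece 2:i rests on {0:e}
piece 3:i rests on {2:i}
piece 4:i rests on {3:i}
minimal pieces: {0:e, 1:u}
ways to finish when only these pieces remain (= sum over removing one remaining piece with nothing left below it):
  1 left: {1}→1  {4}→1
  2 left: {1,4}→2  {3,4}→1
  3 left: {1,3,4}→3  {2,3,4}→1
  placing 0:e first → 4 extensions
  placing 1:u first → 1 extensions
total linear extensions = 5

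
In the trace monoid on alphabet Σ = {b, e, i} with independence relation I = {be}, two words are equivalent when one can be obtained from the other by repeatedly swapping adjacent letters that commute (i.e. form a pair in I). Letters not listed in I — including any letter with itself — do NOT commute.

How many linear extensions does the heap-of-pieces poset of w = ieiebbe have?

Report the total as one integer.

#0=i has no predecessor
#1=e depends on [0:i]
#2=i depends on [1:e]
#3=e depends on [2:i]
#4=b depends on [2:i]
#5=b depends on [4:b]
#6=e depends on [3:e]
sources: [0:i]
N(rest) = Σ N(rest − s) over sources s of rest; N(one piece) = 1:
  size 1 → [5]=1  [6]=1
  size 2 → [3,6]=1  [4,5]=1  [5,6]=2
  size 3 → [3,5,6]=3  [4,5,6]=3
  size 4 → [3,4,5,6]=6
  size 5 → [2,3,4,5,6]=6
  first=0(i) contributes 6

6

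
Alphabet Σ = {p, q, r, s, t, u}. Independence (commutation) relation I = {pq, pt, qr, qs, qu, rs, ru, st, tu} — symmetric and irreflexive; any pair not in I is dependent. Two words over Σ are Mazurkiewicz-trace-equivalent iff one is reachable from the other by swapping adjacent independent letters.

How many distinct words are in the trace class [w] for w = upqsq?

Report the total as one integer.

10

0(u) covers ∅
1(p) covers 0:u
2(q) covers ∅
3(s) covers 1:p
4(q) covers 2:q
floor of heap: 0:u, 2:q
completions by unplaced set U, small U first (add the entries for U minus each lowest piece of U):
  |U|=1: {3}:1  {4}:1
  |U|=2: {1,3}:1  {2,4}:1  {3,4}:2
  |U|=3: {0,1,3}:1  {1,3,4}:3  {2,3,4}:3
  start at 0(u): 6
  start at 2(q): 4
sum over floor = 10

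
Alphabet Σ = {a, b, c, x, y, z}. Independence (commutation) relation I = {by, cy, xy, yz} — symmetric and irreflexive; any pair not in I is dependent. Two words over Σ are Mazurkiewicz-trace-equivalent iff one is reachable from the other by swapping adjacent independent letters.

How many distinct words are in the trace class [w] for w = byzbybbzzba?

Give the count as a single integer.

45

drop 0:b onto floor
drop 1:y onto floor
drop 2:z onto {0:b}
drop 3:b onto {2:z}
drop 4:y onto {1:y}
drop 5:b onto {3:b}
drop 6:b onto {5:b}
drop 7:z onto {6:b}
drop 8:z onto {7:z}
drop 9:b onto {8:z}
drop 10:a onto {4:y, 9:b}
ground layer = {0:b, 1:y}
drop-orders for the pieces not yet dropped (sum over which currently-grounded one goes next):
  1 to go: {10} 1
  2 to go: {4,10} 1  {9,10} 1
  3 to go: {1,4,10} 1  {4,9,10} 2  {8,9,10} 1
  4 to go: {1,4,9,10} 3  {4,8,9,10} 3  {7,8,9,10} 1
  5 to go: {1,4,8,9,10} 6  {4,7,8,9,10} 4  {6,7,8,9,10} 1
  6 to go: {1,4,7,8,9,10} 10  {4,6,7,8,9,10} 5  {5,6,7,8,9,10} 1
  7 to go: {1,4,6,7,8,9,10} 15  {3,5,6,7,8,9,10} 1  {4,5,6,7,8,9,10} 6
  8 to go: {1,4,5,6,7,8,9,10} 21  {2,3,5,6,7,8,9,10} 1  {3,4,5,6,7,8,9,10} 7
  9 to go: {0,2,3,5,6,7,8,9,10} 1  {1,3,4,5,6,7,8,9,10} 28  {2,3,4,5,6,7,8,9,10} 8
  if 0:b drops first: 36 orders
  if 1:y drops first: 9 orders
heap linearizations: 45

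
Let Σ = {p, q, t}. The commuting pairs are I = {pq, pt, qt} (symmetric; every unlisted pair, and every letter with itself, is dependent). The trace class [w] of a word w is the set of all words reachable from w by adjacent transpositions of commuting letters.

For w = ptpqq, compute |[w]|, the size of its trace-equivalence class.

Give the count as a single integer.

0(p) covers ∅
1(t) covers ∅
2(p) covers 0:p
3(q) covers ∅
4(q) covers 3:q
floor of heap: 0:p, 1:t, 3:q
completions by unplaced set U, small U first (add the entries for U minus each lowest piece of U):
  |U|=1: {1}:1  {2}:1  {4}:1
  |U|=2: {0,2}:1  {1,2}:2  {1,4}:2  {2,4}:2  {3,4}:1
  |U|=3: {0,1,2}:3  {0,2,4}:3  {1,2,4}:6  {1,3,4}:3  {2,3,4}:3
  start at 0(p): 12
  start at 1(t): 6
  start at 3(q): 12
sum over floor = 30

30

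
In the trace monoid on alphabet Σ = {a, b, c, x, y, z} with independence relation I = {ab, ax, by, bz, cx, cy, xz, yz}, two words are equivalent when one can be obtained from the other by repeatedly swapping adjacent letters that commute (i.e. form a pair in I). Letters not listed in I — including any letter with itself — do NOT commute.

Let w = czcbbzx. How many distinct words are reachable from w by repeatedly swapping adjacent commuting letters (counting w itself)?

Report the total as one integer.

drop 0:c onto floor
drop 1:z onto {0:c}
drop 2:c onto {1:z}
drop 3:b onto {2:c}
drop 4:b onto {3:b}
drop 5:z onto {2:c}
drop 6:x onto {4:b}
ground layer = {0:c}
drop-orders for the pieces not yet dropped (sum over which currently-grounded one goes next):
  1 to go: {5} 1  {6} 1
  2 to go: {4,6} 1  {5,6} 2
  3 to go: {3,4,6} 1  {4,5,6} 3
  4 to go: {3,4,5,6} 4
  5 to go: {2,3,4,5,6} 4
  if 0:c drops first: 4 orders

4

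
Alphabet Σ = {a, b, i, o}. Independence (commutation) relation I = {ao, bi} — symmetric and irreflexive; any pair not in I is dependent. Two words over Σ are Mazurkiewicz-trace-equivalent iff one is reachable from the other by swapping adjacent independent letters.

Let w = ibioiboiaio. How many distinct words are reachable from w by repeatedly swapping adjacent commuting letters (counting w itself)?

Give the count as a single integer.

6

0(i) covers ∅
1(b) covers ∅
2(i) covers 0:i
3(o) covers 1:b, 2:i
4(i) covers 3:o
5(b) covers 3:o
6(o) covers 4:i, 5:b
7(i) covers 6:o
8(a) covers 7:i
9(i) covers 8:a
10(o) covers 9:i
floor of heap: 0:i, 1:b
completions by unplaced set U, small U first (add the entries for U minus each lowest piece of U):
  |U|=1: {10}:1
  |U|=2: {9,10}:1
  |U|=3: {8,9,10}:1
  |U|=4: {7,8,9,10}:1
  |U|=5: {6,7,8,9,10}:1
  |U|=6: {4,6,7,8,9,10}:1  {5,6,7,8,9,10}:1
  |U|=7: {4,5,6,7,8,9,10}:2
  |U|=8: {3,4,5,6,7,8,9,10}:2
  |U|=9: {1,3,4,5,6,7,8,9,10}:2  {2,3,4,5,6,7,8,9,10}:2
  start at 0(i): 4
  start at 1(b): 2
sum over floor = 6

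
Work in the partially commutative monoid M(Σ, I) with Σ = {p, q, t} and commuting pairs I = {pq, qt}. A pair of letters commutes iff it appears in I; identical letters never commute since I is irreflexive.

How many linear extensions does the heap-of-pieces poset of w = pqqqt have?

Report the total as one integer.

piece 0:p — minimal
piece 1:q — minimal
piece 2:q rests on {1:q}
piece 3:q rests on {2:q}
piece 4:t rests on {0:p}
minimal pieces: {0:p, 1:q}
ways to finish when only these pieces remain (= sum over removing one remaining piece with nothing left below it):
  1 left: {3}→1  {4}→1
  2 left: {0,4}→1  {2,3}→1  {3,4}→2
  3 left: {0,3,4}→3  {1,2,3}→1  {2,3,4}→3
  placing 0:p first → 4 extensions
  placing 1:q first → 6 extensions
total linear extensions = 10

10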